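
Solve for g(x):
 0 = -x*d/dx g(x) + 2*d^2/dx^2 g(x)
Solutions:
 g(x) = C1 + C2*erfi(x/2)


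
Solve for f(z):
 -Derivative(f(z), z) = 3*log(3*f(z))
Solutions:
 Integral(1/(log(_y) + log(3)), (_y, f(z)))/3 = C1 - z


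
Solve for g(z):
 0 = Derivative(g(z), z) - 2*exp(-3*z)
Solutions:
 g(z) = C1 - 2*exp(-3*z)/3


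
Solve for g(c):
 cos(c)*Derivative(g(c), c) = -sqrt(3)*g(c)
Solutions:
 g(c) = C1*(sin(c) - 1)^(sqrt(3)/2)/(sin(c) + 1)^(sqrt(3)/2)


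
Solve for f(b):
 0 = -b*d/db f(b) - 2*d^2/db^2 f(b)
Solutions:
 f(b) = C1 + C2*erf(b/2)


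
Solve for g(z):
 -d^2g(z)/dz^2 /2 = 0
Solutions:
 g(z) = C1 + C2*z


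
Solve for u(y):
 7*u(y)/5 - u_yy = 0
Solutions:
 u(y) = C1*exp(-sqrt(35)*y/5) + C2*exp(sqrt(35)*y/5)


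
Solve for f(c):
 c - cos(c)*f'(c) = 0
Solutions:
 f(c) = C1 + Integral(c/cos(c), c)


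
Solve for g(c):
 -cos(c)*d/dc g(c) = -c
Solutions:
 g(c) = C1 + Integral(c/cos(c), c)


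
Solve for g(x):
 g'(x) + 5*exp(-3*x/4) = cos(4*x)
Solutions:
 g(x) = C1 + sin(4*x)/4 + 20*exp(-3*x/4)/3


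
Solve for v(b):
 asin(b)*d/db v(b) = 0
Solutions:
 v(b) = C1


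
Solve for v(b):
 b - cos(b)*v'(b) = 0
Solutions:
 v(b) = C1 + Integral(b/cos(b), b)


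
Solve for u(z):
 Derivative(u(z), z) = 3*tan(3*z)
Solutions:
 u(z) = C1 - log(cos(3*z))


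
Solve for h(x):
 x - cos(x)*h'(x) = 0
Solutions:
 h(x) = C1 + Integral(x/cos(x), x)


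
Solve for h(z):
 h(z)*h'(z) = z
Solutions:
 h(z) = -sqrt(C1 + z^2)
 h(z) = sqrt(C1 + z^2)


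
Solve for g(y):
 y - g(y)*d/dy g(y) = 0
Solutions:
 g(y) = -sqrt(C1 + y^2)
 g(y) = sqrt(C1 + y^2)


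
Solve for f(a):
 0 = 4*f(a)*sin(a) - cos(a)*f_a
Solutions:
 f(a) = C1/cos(a)^4


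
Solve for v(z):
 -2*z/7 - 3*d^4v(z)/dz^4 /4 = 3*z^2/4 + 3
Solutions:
 v(z) = C1 + C2*z + C3*z^2 + C4*z^3 - z^6/360 - z^5/315 - z^4/6


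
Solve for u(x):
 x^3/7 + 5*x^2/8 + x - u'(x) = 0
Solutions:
 u(x) = C1 + x^4/28 + 5*x^3/24 + x^2/2


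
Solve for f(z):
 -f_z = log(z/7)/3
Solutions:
 f(z) = C1 - z*log(z)/3 + z/3 + z*log(7)/3


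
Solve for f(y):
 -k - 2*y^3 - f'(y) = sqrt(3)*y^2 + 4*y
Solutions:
 f(y) = C1 - k*y - y^4/2 - sqrt(3)*y^3/3 - 2*y^2


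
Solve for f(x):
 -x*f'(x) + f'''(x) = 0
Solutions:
 f(x) = C1 + Integral(C2*airyai(x) + C3*airybi(x), x)


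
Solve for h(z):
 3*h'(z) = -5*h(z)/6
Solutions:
 h(z) = C1*exp(-5*z/18)


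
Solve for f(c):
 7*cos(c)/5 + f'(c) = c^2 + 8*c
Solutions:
 f(c) = C1 + c^3/3 + 4*c^2 - 7*sin(c)/5


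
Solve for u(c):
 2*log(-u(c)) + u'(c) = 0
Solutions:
 -li(-u(c)) = C1 - 2*c


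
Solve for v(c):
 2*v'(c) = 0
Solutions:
 v(c) = C1


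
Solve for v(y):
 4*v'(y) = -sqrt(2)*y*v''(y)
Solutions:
 v(y) = C1 + C2*y^(1 - 2*sqrt(2))


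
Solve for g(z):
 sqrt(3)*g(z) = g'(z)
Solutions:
 g(z) = C1*exp(sqrt(3)*z)


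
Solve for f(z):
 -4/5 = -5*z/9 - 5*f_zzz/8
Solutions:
 f(z) = C1 + C2*z + C3*z^2 - z^4/27 + 16*z^3/75


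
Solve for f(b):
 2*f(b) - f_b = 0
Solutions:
 f(b) = C1*exp(2*b)


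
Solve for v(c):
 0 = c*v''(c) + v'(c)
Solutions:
 v(c) = C1 + C2*log(c)


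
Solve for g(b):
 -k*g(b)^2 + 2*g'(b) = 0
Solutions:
 g(b) = -2/(C1 + b*k)


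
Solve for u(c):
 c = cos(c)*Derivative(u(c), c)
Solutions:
 u(c) = C1 + Integral(c/cos(c), c)


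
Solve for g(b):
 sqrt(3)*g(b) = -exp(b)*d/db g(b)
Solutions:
 g(b) = C1*exp(sqrt(3)*exp(-b))


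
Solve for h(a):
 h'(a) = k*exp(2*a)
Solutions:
 h(a) = C1 + k*exp(2*a)/2


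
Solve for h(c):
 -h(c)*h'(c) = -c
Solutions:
 h(c) = -sqrt(C1 + c^2)
 h(c) = sqrt(C1 + c^2)


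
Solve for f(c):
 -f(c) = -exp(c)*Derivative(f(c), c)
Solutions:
 f(c) = C1*exp(-exp(-c))


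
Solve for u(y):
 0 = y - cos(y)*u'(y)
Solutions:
 u(y) = C1 + Integral(y/cos(y), y)


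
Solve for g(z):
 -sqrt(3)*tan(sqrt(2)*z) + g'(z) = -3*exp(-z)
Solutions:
 g(z) = C1 + sqrt(6)*log(tan(sqrt(2)*z)^2 + 1)/4 + 3*exp(-z)


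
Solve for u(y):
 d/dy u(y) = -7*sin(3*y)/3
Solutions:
 u(y) = C1 + 7*cos(3*y)/9


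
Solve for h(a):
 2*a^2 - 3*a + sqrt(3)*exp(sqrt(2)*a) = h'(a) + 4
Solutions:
 h(a) = C1 + 2*a^3/3 - 3*a^2/2 - 4*a + sqrt(6)*exp(sqrt(2)*a)/2


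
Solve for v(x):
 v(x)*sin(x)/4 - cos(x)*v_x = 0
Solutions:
 v(x) = C1/cos(x)^(1/4)


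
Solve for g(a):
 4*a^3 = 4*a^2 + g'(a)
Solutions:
 g(a) = C1 + a^4 - 4*a^3/3


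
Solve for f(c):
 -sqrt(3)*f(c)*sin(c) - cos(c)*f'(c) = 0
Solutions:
 f(c) = C1*cos(c)^(sqrt(3))


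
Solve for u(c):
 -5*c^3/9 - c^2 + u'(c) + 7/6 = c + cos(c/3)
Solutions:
 u(c) = C1 + 5*c^4/36 + c^3/3 + c^2/2 - 7*c/6 + 3*sin(c/3)


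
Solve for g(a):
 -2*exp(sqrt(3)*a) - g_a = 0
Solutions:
 g(a) = C1 - 2*sqrt(3)*exp(sqrt(3)*a)/3


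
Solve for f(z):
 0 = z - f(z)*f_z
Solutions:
 f(z) = -sqrt(C1 + z^2)
 f(z) = sqrt(C1 + z^2)


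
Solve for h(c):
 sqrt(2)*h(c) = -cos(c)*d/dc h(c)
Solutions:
 h(c) = C1*(sin(c) - 1)^(sqrt(2)/2)/(sin(c) + 1)^(sqrt(2)/2)


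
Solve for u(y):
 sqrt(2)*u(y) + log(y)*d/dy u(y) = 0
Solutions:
 u(y) = C1*exp(-sqrt(2)*li(y))


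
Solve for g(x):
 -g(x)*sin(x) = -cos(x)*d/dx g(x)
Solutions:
 g(x) = C1/cos(x)


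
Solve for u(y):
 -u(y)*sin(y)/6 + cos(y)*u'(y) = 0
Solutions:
 u(y) = C1/cos(y)^(1/6)


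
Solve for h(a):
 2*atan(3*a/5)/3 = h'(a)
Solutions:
 h(a) = C1 + 2*a*atan(3*a/5)/3 - 5*log(9*a^2 + 25)/9


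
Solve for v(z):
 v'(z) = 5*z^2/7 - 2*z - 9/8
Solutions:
 v(z) = C1 + 5*z^3/21 - z^2 - 9*z/8


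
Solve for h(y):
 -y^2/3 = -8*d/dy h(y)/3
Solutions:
 h(y) = C1 + y^3/24


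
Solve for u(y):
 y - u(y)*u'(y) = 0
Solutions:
 u(y) = -sqrt(C1 + y^2)
 u(y) = sqrt(C1 + y^2)


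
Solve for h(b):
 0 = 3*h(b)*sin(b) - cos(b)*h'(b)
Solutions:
 h(b) = C1/cos(b)^3


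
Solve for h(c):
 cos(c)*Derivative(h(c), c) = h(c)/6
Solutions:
 h(c) = C1*(sin(c) + 1)^(1/12)/(sin(c) - 1)^(1/12)


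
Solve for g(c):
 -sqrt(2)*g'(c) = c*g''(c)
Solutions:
 g(c) = C1 + C2*c^(1 - sqrt(2))


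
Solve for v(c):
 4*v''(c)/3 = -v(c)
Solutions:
 v(c) = C1*sin(sqrt(3)*c/2) + C2*cos(sqrt(3)*c/2)


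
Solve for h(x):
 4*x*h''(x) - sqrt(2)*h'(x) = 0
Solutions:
 h(x) = C1 + C2*x^(sqrt(2)/4 + 1)


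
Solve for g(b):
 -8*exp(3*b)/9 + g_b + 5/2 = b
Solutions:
 g(b) = C1 + b^2/2 - 5*b/2 + 8*exp(3*b)/27


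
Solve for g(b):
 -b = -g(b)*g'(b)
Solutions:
 g(b) = -sqrt(C1 + b^2)
 g(b) = sqrt(C1 + b^2)


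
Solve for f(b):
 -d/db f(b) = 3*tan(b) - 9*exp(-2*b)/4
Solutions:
 f(b) = C1 - 3*log(tan(b)^2 + 1)/2 - 9*exp(-2*b)/8


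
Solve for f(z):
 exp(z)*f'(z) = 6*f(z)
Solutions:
 f(z) = C1*exp(-6*exp(-z))


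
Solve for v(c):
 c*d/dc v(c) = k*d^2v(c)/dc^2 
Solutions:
 v(c) = C1 + C2*erf(sqrt(2)*c*sqrt(-1/k)/2)/sqrt(-1/k)


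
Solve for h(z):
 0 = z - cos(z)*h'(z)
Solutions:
 h(z) = C1 + Integral(z/cos(z), z)


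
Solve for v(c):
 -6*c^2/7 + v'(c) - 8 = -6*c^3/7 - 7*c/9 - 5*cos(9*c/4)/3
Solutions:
 v(c) = C1 - 3*c^4/14 + 2*c^3/7 - 7*c^2/18 + 8*c - 20*sin(9*c/4)/27


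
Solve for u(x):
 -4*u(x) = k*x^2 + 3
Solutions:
 u(x) = -k*x^2/4 - 3/4


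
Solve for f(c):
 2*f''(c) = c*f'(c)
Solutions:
 f(c) = C1 + C2*erfi(c/2)


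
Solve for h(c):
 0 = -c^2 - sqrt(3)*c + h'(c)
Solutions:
 h(c) = C1 + c^3/3 + sqrt(3)*c^2/2


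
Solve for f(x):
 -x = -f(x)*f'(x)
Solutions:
 f(x) = -sqrt(C1 + x^2)
 f(x) = sqrt(C1 + x^2)


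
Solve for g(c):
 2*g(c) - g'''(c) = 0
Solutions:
 g(c) = C3*exp(2^(1/3)*c) + (C1*sin(2^(1/3)*sqrt(3)*c/2) + C2*cos(2^(1/3)*sqrt(3)*c/2))*exp(-2^(1/3)*c/2)


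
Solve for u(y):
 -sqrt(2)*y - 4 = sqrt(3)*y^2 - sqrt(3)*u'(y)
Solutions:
 u(y) = C1 + y^3/3 + sqrt(6)*y^2/6 + 4*sqrt(3)*y/3


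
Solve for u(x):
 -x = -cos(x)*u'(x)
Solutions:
 u(x) = C1 + Integral(x/cos(x), x)


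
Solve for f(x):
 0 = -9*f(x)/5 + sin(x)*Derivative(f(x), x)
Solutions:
 f(x) = C1*(cos(x) - 1)^(9/10)/(cos(x) + 1)^(9/10)


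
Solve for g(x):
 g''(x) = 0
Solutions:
 g(x) = C1 + C2*x


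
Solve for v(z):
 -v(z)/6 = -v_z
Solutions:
 v(z) = C1*exp(z/6)


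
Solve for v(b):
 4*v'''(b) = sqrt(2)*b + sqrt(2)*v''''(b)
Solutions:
 v(b) = C1 + C2*b + C3*b^2 + C4*exp(2*sqrt(2)*b) + sqrt(2)*b^4/96 + b^3/48


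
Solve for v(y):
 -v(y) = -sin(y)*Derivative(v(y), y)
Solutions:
 v(y) = C1*sqrt(cos(y) - 1)/sqrt(cos(y) + 1)


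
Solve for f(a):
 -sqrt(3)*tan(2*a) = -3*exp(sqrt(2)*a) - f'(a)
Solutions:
 f(a) = C1 - 3*sqrt(2)*exp(sqrt(2)*a)/2 - sqrt(3)*log(cos(2*a))/2


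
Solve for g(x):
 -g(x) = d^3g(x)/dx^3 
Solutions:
 g(x) = C3*exp(-x) + (C1*sin(sqrt(3)*x/2) + C2*cos(sqrt(3)*x/2))*exp(x/2)


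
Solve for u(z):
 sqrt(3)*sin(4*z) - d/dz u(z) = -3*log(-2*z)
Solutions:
 u(z) = C1 + 3*z*log(-z) - 3*z + 3*z*log(2) - sqrt(3)*cos(4*z)/4


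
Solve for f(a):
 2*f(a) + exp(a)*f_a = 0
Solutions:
 f(a) = C1*exp(2*exp(-a))


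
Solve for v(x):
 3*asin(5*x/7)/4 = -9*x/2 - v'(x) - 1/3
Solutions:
 v(x) = C1 - 9*x^2/4 - 3*x*asin(5*x/7)/4 - x/3 - 3*sqrt(49 - 25*x^2)/20


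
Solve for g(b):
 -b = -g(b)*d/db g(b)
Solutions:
 g(b) = -sqrt(C1 + b^2)
 g(b) = sqrt(C1 + b^2)


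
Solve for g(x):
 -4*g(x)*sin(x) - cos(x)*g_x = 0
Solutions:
 g(x) = C1*cos(x)^4


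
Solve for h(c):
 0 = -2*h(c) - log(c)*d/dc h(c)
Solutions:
 h(c) = C1*exp(-2*li(c))


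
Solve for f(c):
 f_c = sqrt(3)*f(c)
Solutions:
 f(c) = C1*exp(sqrt(3)*c)


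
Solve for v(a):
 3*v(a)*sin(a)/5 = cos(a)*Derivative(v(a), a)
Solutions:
 v(a) = C1/cos(a)^(3/5)


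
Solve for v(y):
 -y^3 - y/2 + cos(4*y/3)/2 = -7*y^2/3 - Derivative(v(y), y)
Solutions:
 v(y) = C1 + y^4/4 - 7*y^3/9 + y^2/4 - 3*sin(4*y/3)/8


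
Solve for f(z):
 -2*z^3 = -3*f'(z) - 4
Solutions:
 f(z) = C1 + z^4/6 - 4*z/3


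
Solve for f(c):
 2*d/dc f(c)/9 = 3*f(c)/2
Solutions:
 f(c) = C1*exp(27*c/4)


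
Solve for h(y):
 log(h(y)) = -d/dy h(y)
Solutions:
 li(h(y)) = C1 - y


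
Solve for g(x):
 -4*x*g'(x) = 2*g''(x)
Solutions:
 g(x) = C1 + C2*erf(x)


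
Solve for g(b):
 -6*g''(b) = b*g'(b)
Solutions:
 g(b) = C1 + C2*erf(sqrt(3)*b/6)


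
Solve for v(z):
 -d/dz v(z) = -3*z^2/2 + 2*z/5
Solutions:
 v(z) = C1 + z^3/2 - z^2/5


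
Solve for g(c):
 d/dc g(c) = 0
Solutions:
 g(c) = C1


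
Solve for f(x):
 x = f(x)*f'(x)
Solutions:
 f(x) = -sqrt(C1 + x^2)
 f(x) = sqrt(C1 + x^2)


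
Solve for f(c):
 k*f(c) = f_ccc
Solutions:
 f(c) = C1*exp(c*k^(1/3)) + C2*exp(c*k^(1/3)*(-1 + sqrt(3)*I)/2) + C3*exp(-c*k^(1/3)*(1 + sqrt(3)*I)/2)


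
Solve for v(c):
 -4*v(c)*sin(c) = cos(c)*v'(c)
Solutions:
 v(c) = C1*cos(c)^4


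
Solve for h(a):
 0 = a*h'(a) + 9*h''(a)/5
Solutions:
 h(a) = C1 + C2*erf(sqrt(10)*a/6)


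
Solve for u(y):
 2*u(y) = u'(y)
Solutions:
 u(y) = C1*exp(2*y)


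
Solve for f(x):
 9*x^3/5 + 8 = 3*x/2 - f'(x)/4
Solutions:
 f(x) = C1 - 9*x^4/5 + 3*x^2 - 32*x


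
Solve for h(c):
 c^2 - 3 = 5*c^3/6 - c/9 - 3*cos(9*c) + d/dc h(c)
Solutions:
 h(c) = C1 - 5*c^4/24 + c^3/3 + c^2/18 - 3*c + sin(9*c)/3


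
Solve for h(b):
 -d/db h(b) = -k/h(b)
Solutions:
 h(b) = -sqrt(C1 + 2*b*k)
 h(b) = sqrt(C1 + 2*b*k)


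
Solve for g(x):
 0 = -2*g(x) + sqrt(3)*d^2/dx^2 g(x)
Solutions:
 g(x) = C1*exp(-sqrt(2)*3^(3/4)*x/3) + C2*exp(sqrt(2)*3^(3/4)*x/3)


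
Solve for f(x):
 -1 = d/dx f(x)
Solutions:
 f(x) = C1 - x


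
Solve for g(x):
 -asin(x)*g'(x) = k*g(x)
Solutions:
 g(x) = C1*exp(-k*Integral(1/asin(x), x))


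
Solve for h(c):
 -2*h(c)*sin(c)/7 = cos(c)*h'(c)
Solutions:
 h(c) = C1*cos(c)^(2/7)


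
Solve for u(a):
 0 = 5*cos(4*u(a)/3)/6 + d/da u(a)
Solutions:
 5*a/6 - 3*log(sin(4*u(a)/3) - 1)/8 + 3*log(sin(4*u(a)/3) + 1)/8 = C1


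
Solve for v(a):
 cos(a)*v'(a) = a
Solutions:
 v(a) = C1 + Integral(a/cos(a), a)


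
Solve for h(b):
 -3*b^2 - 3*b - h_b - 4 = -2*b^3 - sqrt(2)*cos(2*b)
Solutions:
 h(b) = C1 + b^4/2 - b^3 - 3*b^2/2 - 4*b + sqrt(2)*sin(2*b)/2


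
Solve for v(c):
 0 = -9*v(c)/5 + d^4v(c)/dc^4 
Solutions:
 v(c) = C1*exp(-sqrt(3)*5^(3/4)*c/5) + C2*exp(sqrt(3)*5^(3/4)*c/5) + C3*sin(sqrt(3)*5^(3/4)*c/5) + C4*cos(sqrt(3)*5^(3/4)*c/5)


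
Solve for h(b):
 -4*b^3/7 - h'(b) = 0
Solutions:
 h(b) = C1 - b^4/7


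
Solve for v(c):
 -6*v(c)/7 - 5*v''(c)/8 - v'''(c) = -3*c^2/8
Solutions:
 v(c) = C1*exp(c*(-70 + 175*7^(1/3)/(288*sqrt(21611) + 42347)^(1/3) + 7^(2/3)*(288*sqrt(21611) + 42347)^(1/3))/336)*sin(sqrt(3)*7^(1/3)*c*(-7^(1/3)*(288*sqrt(21611) + 42347)^(1/3) + 175/(288*sqrt(21611) + 42347)^(1/3))/336) + C2*exp(c*(-70 + 175*7^(1/3)/(288*sqrt(21611) + 42347)^(1/3) + 7^(2/3)*(288*sqrt(21611) + 42347)^(1/3))/336)*cos(sqrt(3)*7^(1/3)*c*(-7^(1/3)*(288*sqrt(21611) + 42347)^(1/3) + 175/(288*sqrt(21611) + 42347)^(1/3))/336) + C3*exp(-c*(175*7^(1/3)/(288*sqrt(21611) + 42347)^(1/3) + 35 + 7^(2/3)*(288*sqrt(21611) + 42347)^(1/3))/168) + 7*c^2/16 - 245/384


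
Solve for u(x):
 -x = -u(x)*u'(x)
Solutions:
 u(x) = -sqrt(C1 + x^2)
 u(x) = sqrt(C1 + x^2)


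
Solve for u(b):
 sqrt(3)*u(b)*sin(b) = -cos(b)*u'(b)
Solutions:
 u(b) = C1*cos(b)^(sqrt(3))


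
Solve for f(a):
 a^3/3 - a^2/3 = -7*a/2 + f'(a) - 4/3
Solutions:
 f(a) = C1 + a^4/12 - a^3/9 + 7*a^2/4 + 4*a/3


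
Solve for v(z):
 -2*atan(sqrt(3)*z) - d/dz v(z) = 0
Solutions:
 v(z) = C1 - 2*z*atan(sqrt(3)*z) + sqrt(3)*log(3*z^2 + 1)/3


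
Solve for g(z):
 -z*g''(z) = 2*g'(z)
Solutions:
 g(z) = C1 + C2/z


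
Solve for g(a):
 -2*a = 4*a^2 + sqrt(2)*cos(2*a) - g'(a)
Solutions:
 g(a) = C1 + 4*a^3/3 + a^2 + sqrt(2)*sin(2*a)/2


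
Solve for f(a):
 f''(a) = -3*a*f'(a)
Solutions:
 f(a) = C1 + C2*erf(sqrt(6)*a/2)


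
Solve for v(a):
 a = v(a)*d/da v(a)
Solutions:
 v(a) = -sqrt(C1 + a^2)
 v(a) = sqrt(C1 + a^2)


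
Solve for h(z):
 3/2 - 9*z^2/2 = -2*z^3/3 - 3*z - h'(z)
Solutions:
 h(z) = C1 - z^4/6 + 3*z^3/2 - 3*z^2/2 - 3*z/2


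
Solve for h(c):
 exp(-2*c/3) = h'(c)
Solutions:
 h(c) = C1 - 3*exp(-2*c/3)/2


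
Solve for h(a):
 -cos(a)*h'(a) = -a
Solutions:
 h(a) = C1 + Integral(a/cos(a), a)


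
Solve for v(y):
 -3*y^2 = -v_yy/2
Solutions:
 v(y) = C1 + C2*y + y^4/2


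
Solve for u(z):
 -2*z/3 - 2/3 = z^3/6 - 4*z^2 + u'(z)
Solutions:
 u(z) = C1 - z^4/24 + 4*z^3/3 - z^2/3 - 2*z/3


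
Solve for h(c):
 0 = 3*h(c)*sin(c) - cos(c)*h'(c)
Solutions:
 h(c) = C1/cos(c)^3


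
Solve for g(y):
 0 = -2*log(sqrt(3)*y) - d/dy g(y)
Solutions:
 g(y) = C1 - 2*y*log(y) - y*log(3) + 2*y


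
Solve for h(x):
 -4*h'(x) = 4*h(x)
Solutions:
 h(x) = C1*exp(-x)


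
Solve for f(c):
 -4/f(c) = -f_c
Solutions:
 f(c) = -sqrt(C1 + 8*c)
 f(c) = sqrt(C1 + 8*c)


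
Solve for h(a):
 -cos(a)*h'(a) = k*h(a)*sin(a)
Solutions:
 h(a) = C1*exp(k*log(cos(a)))


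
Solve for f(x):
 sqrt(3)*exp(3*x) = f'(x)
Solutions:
 f(x) = C1 + sqrt(3)*exp(3*x)/3


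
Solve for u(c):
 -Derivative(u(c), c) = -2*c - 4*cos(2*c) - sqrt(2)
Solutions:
 u(c) = C1 + c^2 + sqrt(2)*c + 2*sin(2*c)


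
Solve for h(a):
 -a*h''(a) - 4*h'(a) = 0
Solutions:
 h(a) = C1 + C2/a^3


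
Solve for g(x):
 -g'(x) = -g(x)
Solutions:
 g(x) = C1*exp(x)


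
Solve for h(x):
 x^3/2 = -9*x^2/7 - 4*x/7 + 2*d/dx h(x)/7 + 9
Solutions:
 h(x) = C1 + 7*x^4/16 + 3*x^3/2 + x^2 - 63*x/2


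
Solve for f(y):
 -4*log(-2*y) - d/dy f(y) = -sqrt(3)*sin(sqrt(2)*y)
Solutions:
 f(y) = C1 - 4*y*log(-y) - 4*y*log(2) + 4*y - sqrt(6)*cos(sqrt(2)*y)/2


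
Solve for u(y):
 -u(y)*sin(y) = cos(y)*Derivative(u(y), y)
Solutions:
 u(y) = C1*cos(y)


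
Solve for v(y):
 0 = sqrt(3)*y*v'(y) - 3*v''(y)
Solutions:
 v(y) = C1 + C2*erfi(sqrt(2)*3^(3/4)*y/6)


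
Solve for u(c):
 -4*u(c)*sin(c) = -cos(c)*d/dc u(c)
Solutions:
 u(c) = C1/cos(c)^4


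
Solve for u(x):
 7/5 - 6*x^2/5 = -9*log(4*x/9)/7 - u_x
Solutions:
 u(x) = C1 + 2*x^3/5 - 9*x*log(x)/7 - 18*x*log(2)/7 - 4*x/35 + 18*x*log(3)/7


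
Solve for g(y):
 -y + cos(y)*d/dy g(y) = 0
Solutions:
 g(y) = C1 + Integral(y/cos(y), y)


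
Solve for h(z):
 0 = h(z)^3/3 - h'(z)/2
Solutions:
 h(z) = -sqrt(6)*sqrt(-1/(C1 + 2*z))/2
 h(z) = sqrt(6)*sqrt(-1/(C1 + 2*z))/2


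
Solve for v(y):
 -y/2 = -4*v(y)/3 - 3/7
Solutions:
 v(y) = 3*y/8 - 9/28


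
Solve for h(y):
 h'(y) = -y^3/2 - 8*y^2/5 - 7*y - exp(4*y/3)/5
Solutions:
 h(y) = C1 - y^4/8 - 8*y^3/15 - 7*y^2/2 - 3*exp(4*y/3)/20


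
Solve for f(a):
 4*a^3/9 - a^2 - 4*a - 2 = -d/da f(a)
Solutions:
 f(a) = C1 - a^4/9 + a^3/3 + 2*a^2 + 2*a


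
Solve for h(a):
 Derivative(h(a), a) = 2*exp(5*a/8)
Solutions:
 h(a) = C1 + 16*exp(5*a/8)/5


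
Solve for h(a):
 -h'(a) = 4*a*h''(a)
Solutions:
 h(a) = C1 + C2*a^(3/4)


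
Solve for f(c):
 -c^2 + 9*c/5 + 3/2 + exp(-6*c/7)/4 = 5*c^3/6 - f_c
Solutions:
 f(c) = C1 + 5*c^4/24 + c^3/3 - 9*c^2/10 - 3*c/2 + 7*exp(-6*c/7)/24


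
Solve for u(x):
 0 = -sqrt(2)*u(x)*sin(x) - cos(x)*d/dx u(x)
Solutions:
 u(x) = C1*cos(x)^(sqrt(2))


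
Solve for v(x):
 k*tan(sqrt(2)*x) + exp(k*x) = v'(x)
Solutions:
 v(x) = C1 - sqrt(2)*k*log(cos(sqrt(2)*x))/2 + Piecewise((exp(k*x)/k, Ne(k, 0)), (x, True))


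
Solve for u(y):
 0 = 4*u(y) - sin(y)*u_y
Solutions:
 u(y) = C1*(cos(y)^2 - 2*cos(y) + 1)/(cos(y)^2 + 2*cos(y) + 1)


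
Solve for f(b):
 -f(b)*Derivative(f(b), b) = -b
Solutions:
 f(b) = -sqrt(C1 + b^2)
 f(b) = sqrt(C1 + b^2)


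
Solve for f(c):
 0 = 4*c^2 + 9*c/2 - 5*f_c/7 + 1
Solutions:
 f(c) = C1 + 28*c^3/15 + 63*c^2/20 + 7*c/5


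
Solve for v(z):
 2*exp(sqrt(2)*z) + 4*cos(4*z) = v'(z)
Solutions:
 v(z) = C1 + sqrt(2)*exp(sqrt(2)*z) + sin(4*z)


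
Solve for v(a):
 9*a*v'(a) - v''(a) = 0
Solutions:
 v(a) = C1 + C2*erfi(3*sqrt(2)*a/2)


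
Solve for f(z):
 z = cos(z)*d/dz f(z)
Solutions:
 f(z) = C1 + Integral(z/cos(z), z)


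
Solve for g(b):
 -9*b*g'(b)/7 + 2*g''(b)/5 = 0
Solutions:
 g(b) = C1 + C2*erfi(3*sqrt(35)*b/14)


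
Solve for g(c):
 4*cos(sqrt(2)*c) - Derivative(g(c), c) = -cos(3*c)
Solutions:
 g(c) = C1 + sin(3*c)/3 + 2*sqrt(2)*sin(sqrt(2)*c)


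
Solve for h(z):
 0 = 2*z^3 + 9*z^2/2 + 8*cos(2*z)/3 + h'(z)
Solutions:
 h(z) = C1 - z^4/2 - 3*z^3/2 - 4*sin(2*z)/3


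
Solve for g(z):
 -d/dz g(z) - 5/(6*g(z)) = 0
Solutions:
 g(z) = -sqrt(C1 - 15*z)/3
 g(z) = sqrt(C1 - 15*z)/3


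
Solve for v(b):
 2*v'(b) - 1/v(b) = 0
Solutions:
 v(b) = -sqrt(C1 + b)
 v(b) = sqrt(C1 + b)


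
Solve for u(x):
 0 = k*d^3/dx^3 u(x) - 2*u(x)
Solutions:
 u(x) = C1*exp(2^(1/3)*x*(1/k)^(1/3)) + C2*exp(2^(1/3)*x*(-1 + sqrt(3)*I)*(1/k)^(1/3)/2) + C3*exp(-2^(1/3)*x*(1 + sqrt(3)*I)*(1/k)^(1/3)/2)


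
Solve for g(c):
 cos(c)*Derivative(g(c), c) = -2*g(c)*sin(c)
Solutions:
 g(c) = C1*cos(c)^2


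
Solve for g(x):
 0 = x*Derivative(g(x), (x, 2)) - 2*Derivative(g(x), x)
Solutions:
 g(x) = C1 + C2*x^3


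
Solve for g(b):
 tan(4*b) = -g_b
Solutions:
 g(b) = C1 + log(cos(4*b))/4


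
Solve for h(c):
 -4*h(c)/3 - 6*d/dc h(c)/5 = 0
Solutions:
 h(c) = C1*exp(-10*c/9)


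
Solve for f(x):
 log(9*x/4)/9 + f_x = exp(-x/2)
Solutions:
 f(x) = C1 - x*log(x)/9 + x*(-2*log(3) + 1 + 2*log(2))/9 - 2*exp(-x/2)


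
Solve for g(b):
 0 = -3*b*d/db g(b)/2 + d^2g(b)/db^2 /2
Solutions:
 g(b) = C1 + C2*erfi(sqrt(6)*b/2)


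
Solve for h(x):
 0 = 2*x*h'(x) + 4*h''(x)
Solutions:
 h(x) = C1 + C2*erf(x/2)


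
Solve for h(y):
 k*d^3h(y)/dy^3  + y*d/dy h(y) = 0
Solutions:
 h(y) = C1 + Integral(C2*airyai(y*(-1/k)^(1/3)) + C3*airybi(y*(-1/k)^(1/3)), y)


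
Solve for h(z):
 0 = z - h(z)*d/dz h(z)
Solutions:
 h(z) = -sqrt(C1 + z^2)
 h(z) = sqrt(C1 + z^2)


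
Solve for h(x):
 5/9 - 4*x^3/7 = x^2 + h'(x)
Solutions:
 h(x) = C1 - x^4/7 - x^3/3 + 5*x/9


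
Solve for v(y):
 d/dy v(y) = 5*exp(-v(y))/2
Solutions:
 v(y) = log(C1 + 5*y/2)


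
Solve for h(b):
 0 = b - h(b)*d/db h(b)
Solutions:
 h(b) = -sqrt(C1 + b^2)
 h(b) = sqrt(C1 + b^2)


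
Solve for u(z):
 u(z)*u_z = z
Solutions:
 u(z) = -sqrt(C1 + z^2)
 u(z) = sqrt(C1 + z^2)


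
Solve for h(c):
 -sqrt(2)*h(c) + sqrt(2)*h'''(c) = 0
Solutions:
 h(c) = C3*exp(c) + (C1*sin(sqrt(3)*c/2) + C2*cos(sqrt(3)*c/2))*exp(-c/2)


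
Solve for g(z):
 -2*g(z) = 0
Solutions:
 g(z) = 0


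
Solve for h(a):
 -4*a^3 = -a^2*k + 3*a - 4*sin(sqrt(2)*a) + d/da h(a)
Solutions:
 h(a) = C1 - a^4 + a^3*k/3 - 3*a^2/2 - 2*sqrt(2)*cos(sqrt(2)*a)


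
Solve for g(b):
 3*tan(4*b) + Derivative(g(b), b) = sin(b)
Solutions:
 g(b) = C1 + 3*log(cos(4*b))/4 - cos(b)


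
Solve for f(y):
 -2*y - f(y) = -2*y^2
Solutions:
 f(y) = 2*y*(y - 1)


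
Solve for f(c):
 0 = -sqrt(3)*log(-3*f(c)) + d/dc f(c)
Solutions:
 -sqrt(3)*Integral(1/(log(-_y) + log(3)), (_y, f(c)))/3 = C1 - c


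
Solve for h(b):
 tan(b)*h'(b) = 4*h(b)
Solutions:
 h(b) = C1*sin(b)^4


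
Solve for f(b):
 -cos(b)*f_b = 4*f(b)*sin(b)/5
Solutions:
 f(b) = C1*cos(b)^(4/5)


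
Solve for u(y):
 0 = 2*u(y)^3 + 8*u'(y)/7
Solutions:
 u(y) = -sqrt(2)*sqrt(-1/(C1 - 7*y))
 u(y) = sqrt(2)*sqrt(-1/(C1 - 7*y))


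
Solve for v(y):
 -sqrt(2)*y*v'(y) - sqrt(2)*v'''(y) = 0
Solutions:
 v(y) = C1 + Integral(C2*airyai(-y) + C3*airybi(-y), y)


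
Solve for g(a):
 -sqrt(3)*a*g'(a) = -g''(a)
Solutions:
 g(a) = C1 + C2*erfi(sqrt(2)*3^(1/4)*a/2)


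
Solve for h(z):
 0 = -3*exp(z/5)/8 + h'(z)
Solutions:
 h(z) = C1 + 15*exp(z/5)/8


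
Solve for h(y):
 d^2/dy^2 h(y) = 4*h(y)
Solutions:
 h(y) = C1*exp(-2*y) + C2*exp(2*y)


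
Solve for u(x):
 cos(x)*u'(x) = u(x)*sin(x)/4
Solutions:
 u(x) = C1/cos(x)^(1/4)


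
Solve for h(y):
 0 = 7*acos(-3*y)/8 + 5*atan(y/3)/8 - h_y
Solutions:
 h(y) = C1 + 7*y*acos(-3*y)/8 + 5*y*atan(y/3)/8 + 7*sqrt(1 - 9*y^2)/24 - 15*log(y^2 + 9)/16


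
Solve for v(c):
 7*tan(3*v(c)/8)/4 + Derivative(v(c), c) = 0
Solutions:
 v(c) = -8*asin(C1*exp(-21*c/32))/3 + 8*pi/3
 v(c) = 8*asin(C1*exp(-21*c/32))/3


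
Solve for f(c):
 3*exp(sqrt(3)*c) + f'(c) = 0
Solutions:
 f(c) = C1 - sqrt(3)*exp(sqrt(3)*c)


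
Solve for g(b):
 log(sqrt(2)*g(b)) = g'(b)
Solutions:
 -2*Integral(1/(2*log(_y) + log(2)), (_y, g(b))) = C1 - b


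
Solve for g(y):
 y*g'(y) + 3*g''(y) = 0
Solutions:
 g(y) = C1 + C2*erf(sqrt(6)*y/6)


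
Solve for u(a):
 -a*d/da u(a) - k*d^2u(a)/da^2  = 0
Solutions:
 u(a) = C1 + C2*sqrt(k)*erf(sqrt(2)*a*sqrt(1/k)/2)


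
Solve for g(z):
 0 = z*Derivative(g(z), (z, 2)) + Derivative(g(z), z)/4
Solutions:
 g(z) = C1 + C2*z^(3/4)


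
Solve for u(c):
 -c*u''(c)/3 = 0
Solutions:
 u(c) = C1 + C2*c


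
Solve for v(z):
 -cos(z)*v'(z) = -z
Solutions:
 v(z) = C1 + Integral(z/cos(z), z)


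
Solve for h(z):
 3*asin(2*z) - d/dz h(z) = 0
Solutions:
 h(z) = C1 + 3*z*asin(2*z) + 3*sqrt(1 - 4*z^2)/2


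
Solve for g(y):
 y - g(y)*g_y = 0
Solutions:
 g(y) = -sqrt(C1 + y^2)
 g(y) = sqrt(C1 + y^2)


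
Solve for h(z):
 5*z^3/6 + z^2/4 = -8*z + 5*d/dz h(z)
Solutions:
 h(z) = C1 + z^4/24 + z^3/60 + 4*z^2/5


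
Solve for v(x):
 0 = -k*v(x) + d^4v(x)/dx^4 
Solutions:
 v(x) = C1*exp(-k^(1/4)*x) + C2*exp(k^(1/4)*x) + C3*exp(-I*k^(1/4)*x) + C4*exp(I*k^(1/4)*x)


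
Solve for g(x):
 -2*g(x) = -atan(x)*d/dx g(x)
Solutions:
 g(x) = C1*exp(2*Integral(1/atan(x), x))


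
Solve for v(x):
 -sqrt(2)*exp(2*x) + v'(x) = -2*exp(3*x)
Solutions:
 v(x) = C1 - 2*exp(3*x)/3 + sqrt(2)*exp(2*x)/2


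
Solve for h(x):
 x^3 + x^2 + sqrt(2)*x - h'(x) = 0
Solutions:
 h(x) = C1 + x^4/4 + x^3/3 + sqrt(2)*x^2/2


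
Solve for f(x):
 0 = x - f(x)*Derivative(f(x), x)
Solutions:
 f(x) = -sqrt(C1 + x^2)
 f(x) = sqrt(C1 + x^2)


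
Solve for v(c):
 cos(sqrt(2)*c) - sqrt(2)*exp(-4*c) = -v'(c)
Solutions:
 v(c) = C1 - sqrt(2)*sin(sqrt(2)*c)/2 - sqrt(2)*exp(-4*c)/4


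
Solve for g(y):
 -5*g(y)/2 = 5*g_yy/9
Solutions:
 g(y) = C1*sin(3*sqrt(2)*y/2) + C2*cos(3*sqrt(2)*y/2)


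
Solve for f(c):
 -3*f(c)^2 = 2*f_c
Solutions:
 f(c) = 2/(C1 + 3*c)


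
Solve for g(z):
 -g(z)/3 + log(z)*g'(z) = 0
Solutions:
 g(z) = C1*exp(li(z)/3)


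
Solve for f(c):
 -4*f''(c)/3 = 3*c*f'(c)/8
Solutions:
 f(c) = C1 + C2*erf(3*c/8)


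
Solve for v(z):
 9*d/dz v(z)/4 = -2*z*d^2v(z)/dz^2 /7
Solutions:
 v(z) = C1 + C2/z^(55/8)


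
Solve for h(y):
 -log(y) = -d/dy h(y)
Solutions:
 h(y) = C1 + y*log(y) - y


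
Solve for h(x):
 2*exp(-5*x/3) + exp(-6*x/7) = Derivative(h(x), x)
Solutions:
 h(x) = C1 - 6*exp(-5*x/3)/5 - 7*exp(-6*x/7)/6


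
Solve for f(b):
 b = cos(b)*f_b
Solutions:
 f(b) = C1 + Integral(b/cos(b), b)


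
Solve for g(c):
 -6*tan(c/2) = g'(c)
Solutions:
 g(c) = C1 + 12*log(cos(c/2))


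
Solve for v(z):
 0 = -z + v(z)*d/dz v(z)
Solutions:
 v(z) = -sqrt(C1 + z^2)
 v(z) = sqrt(C1 + z^2)


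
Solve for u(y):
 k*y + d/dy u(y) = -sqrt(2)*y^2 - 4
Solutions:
 u(y) = C1 - k*y^2/2 - sqrt(2)*y^3/3 - 4*y


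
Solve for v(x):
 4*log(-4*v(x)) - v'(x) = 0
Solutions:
 -Integral(1/(log(-_y) + 2*log(2)), (_y, v(x)))/4 = C1 - x


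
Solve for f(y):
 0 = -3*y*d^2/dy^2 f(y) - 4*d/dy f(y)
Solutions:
 f(y) = C1 + C2/y^(1/3)


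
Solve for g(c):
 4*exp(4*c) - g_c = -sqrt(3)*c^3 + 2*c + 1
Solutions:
 g(c) = C1 + sqrt(3)*c^4/4 - c^2 - c + exp(4*c)


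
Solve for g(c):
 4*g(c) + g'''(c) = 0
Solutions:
 g(c) = C3*exp(-2^(2/3)*c) + (C1*sin(2^(2/3)*sqrt(3)*c/2) + C2*cos(2^(2/3)*sqrt(3)*c/2))*exp(2^(2/3)*c/2)


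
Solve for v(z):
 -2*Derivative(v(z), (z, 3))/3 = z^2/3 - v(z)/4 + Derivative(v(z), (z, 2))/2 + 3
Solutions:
 v(z) = C1*exp(-z*((2*sqrt(30) + 11)^(-1/3) + 2 + (2*sqrt(30) + 11)^(1/3))/8)*sin(sqrt(3)*z*(-(2*sqrt(30) + 11)^(1/3) + (2*sqrt(30) + 11)^(-1/3))/8) + C2*exp(-z*((2*sqrt(30) + 11)^(-1/3) + 2 + (2*sqrt(30) + 11)^(1/3))/8)*cos(sqrt(3)*z*(-(2*sqrt(30) + 11)^(1/3) + (2*sqrt(30) + 11)^(-1/3))/8) + C3*exp(z*(-1 + (2*sqrt(30) + 11)^(-1/3) + (2*sqrt(30) + 11)^(1/3))/4) + 4*z^2/3 + 52/3


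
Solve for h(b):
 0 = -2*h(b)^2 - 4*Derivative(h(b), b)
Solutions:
 h(b) = 2/(C1 + b)


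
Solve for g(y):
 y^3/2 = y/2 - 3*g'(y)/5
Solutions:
 g(y) = C1 - 5*y^4/24 + 5*y^2/12


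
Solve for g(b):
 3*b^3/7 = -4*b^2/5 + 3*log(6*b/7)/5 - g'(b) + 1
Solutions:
 g(b) = C1 - 3*b^4/28 - 4*b^3/15 + 3*b*log(b)/5 - 3*b*log(7)/5 + 2*b/5 + 3*b*log(6)/5


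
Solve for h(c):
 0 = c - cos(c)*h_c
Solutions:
 h(c) = C1 + Integral(c/cos(c), c)


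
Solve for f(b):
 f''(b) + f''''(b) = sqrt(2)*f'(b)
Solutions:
 f(b) = C1 + C2*exp(-2^(1/6)*3^(1/3)*b*(-2*3^(1/3)/(9 + sqrt(87))^(1/3) + 2^(2/3)*(9 + sqrt(87))^(1/3))/12)*sin(6^(1/6)*b*(6/(9 + sqrt(87))^(1/3) + 6^(2/3)*(9 + sqrt(87))^(1/3))/12) + C3*exp(-2^(1/6)*3^(1/3)*b*(-2*3^(1/3)/(9 + sqrt(87))^(1/3) + 2^(2/3)*(9 + sqrt(87))^(1/3))/12)*cos(6^(1/6)*b*(6/(9 + sqrt(87))^(1/3) + 6^(2/3)*(9 + sqrt(87))^(1/3))/12) + C4*exp(2^(1/6)*3^(1/3)*b*(-2*3^(1/3)/(9 + sqrt(87))^(1/3) + 2^(2/3)*(9 + sqrt(87))^(1/3))/6)


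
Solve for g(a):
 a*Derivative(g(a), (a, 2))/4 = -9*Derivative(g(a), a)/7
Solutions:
 g(a) = C1 + C2/a^(29/7)


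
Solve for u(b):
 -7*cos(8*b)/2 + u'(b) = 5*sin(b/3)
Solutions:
 u(b) = C1 + 7*sin(8*b)/16 - 15*cos(b/3)


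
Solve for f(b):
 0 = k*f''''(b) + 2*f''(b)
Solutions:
 f(b) = C1 + C2*b + C3*exp(-sqrt(2)*b*sqrt(-1/k)) + C4*exp(sqrt(2)*b*sqrt(-1/k))


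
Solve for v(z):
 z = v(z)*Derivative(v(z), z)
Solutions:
 v(z) = -sqrt(C1 + z^2)
 v(z) = sqrt(C1 + z^2)


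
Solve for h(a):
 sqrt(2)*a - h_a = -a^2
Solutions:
 h(a) = C1 + a^3/3 + sqrt(2)*a^2/2


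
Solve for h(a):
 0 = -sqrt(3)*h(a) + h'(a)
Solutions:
 h(a) = C1*exp(sqrt(3)*a)


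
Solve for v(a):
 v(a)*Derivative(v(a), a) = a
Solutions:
 v(a) = -sqrt(C1 + a^2)
 v(a) = sqrt(C1 + a^2)


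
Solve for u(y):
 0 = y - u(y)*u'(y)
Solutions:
 u(y) = -sqrt(C1 + y^2)
 u(y) = sqrt(C1 + y^2)


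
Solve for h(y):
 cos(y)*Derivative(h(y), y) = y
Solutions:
 h(y) = C1 + Integral(y/cos(y), y)


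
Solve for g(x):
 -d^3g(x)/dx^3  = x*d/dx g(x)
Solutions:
 g(x) = C1 + Integral(C2*airyai(-x) + C3*airybi(-x), x)


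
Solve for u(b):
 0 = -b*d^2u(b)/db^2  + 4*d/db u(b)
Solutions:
 u(b) = C1 + C2*b^5


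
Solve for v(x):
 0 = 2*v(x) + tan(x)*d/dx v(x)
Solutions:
 v(x) = C1/sin(x)^2


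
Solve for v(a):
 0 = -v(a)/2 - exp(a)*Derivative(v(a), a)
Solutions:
 v(a) = C1*exp(exp(-a)/2)


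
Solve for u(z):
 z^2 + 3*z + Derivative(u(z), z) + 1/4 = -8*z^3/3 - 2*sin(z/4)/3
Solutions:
 u(z) = C1 - 2*z^4/3 - z^3/3 - 3*z^2/2 - z/4 + 8*cos(z/4)/3


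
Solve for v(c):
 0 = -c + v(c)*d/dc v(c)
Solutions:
 v(c) = -sqrt(C1 + c^2)
 v(c) = sqrt(C1 + c^2)


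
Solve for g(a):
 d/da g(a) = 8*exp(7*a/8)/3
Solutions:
 g(a) = C1 + 64*exp(7*a/8)/21


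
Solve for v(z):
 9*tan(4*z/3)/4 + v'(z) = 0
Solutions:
 v(z) = C1 + 27*log(cos(4*z/3))/16


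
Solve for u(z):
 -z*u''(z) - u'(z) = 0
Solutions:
 u(z) = C1 + C2*log(z)


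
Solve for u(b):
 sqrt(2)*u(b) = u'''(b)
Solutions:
 u(b) = C3*exp(2^(1/6)*b) + (C1*sin(2^(1/6)*sqrt(3)*b/2) + C2*cos(2^(1/6)*sqrt(3)*b/2))*exp(-2^(1/6)*b/2)


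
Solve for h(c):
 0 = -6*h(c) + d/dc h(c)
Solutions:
 h(c) = C1*exp(6*c)


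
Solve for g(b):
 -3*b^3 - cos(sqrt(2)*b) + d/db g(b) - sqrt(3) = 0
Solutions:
 g(b) = C1 + 3*b^4/4 + sqrt(3)*b + sqrt(2)*sin(sqrt(2)*b)/2


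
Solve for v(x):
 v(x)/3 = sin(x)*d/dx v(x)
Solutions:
 v(x) = C1*(cos(x) - 1)^(1/6)/(cos(x) + 1)^(1/6)


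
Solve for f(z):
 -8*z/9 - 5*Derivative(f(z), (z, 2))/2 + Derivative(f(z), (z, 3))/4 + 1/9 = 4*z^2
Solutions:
 f(z) = C1 + C2*z + C3*exp(10*z) - 2*z^4/15 - 76*z^3/675 - 13*z^2/1125


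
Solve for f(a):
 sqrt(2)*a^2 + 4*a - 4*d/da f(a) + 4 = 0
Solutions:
 f(a) = C1 + sqrt(2)*a^3/12 + a^2/2 + a


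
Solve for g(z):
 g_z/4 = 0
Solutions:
 g(z) = C1


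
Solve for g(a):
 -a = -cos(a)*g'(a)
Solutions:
 g(a) = C1 + Integral(a/cos(a), a)


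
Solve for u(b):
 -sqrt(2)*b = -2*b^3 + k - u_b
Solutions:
 u(b) = C1 - b^4/2 + sqrt(2)*b^2/2 + b*k


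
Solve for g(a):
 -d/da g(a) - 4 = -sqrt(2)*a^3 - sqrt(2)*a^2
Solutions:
 g(a) = C1 + sqrt(2)*a^4/4 + sqrt(2)*a^3/3 - 4*a


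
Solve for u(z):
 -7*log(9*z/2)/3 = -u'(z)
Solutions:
 u(z) = C1 + 7*z*log(z)/3 - 7*z/3 - 7*z*log(2)/3 + 14*z*log(3)/3


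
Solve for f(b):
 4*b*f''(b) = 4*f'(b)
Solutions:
 f(b) = C1 + C2*b^2


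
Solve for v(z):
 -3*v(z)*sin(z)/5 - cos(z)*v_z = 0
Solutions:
 v(z) = C1*cos(z)^(3/5)


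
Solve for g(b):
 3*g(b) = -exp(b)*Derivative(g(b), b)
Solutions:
 g(b) = C1*exp(3*exp(-b))


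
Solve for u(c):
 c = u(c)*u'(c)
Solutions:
 u(c) = -sqrt(C1 + c^2)
 u(c) = sqrt(C1 + c^2)


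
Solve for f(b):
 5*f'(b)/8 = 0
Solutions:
 f(b) = C1


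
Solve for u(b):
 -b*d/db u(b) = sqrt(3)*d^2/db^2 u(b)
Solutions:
 u(b) = C1 + C2*erf(sqrt(2)*3^(3/4)*b/6)


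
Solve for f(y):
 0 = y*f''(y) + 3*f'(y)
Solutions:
 f(y) = C1 + C2/y^2


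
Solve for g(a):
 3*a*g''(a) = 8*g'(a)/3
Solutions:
 g(a) = C1 + C2*a^(17/9)


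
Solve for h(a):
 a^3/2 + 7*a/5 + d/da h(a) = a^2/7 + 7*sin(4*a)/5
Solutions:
 h(a) = C1 - a^4/8 + a^3/21 - 7*a^2/10 - 7*cos(4*a)/20


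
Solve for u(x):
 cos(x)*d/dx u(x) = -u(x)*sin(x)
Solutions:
 u(x) = C1*cos(x)


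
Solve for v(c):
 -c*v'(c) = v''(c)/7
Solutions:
 v(c) = C1 + C2*erf(sqrt(14)*c/2)


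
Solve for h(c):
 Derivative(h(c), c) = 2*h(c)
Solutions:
 h(c) = C1*exp(2*c)


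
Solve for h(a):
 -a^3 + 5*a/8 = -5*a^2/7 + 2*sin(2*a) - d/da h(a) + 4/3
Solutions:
 h(a) = C1 + a^4/4 - 5*a^3/21 - 5*a^2/16 + 4*a/3 - cos(2*a)


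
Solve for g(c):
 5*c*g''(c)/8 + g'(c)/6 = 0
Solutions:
 g(c) = C1 + C2*c^(11/15)


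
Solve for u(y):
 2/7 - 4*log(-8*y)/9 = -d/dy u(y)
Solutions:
 u(y) = C1 + 4*y*log(-y)/9 + 2*y*(-23 + 42*log(2))/63


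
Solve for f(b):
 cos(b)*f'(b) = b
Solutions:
 f(b) = C1 + Integral(b/cos(b), b)


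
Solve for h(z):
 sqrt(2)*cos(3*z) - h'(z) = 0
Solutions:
 h(z) = C1 + sqrt(2)*sin(3*z)/3


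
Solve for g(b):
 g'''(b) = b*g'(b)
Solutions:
 g(b) = C1 + Integral(C2*airyai(b) + C3*airybi(b), b)


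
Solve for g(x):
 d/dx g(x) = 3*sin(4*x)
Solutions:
 g(x) = C1 - 3*cos(4*x)/4


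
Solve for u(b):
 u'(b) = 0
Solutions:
 u(b) = C1


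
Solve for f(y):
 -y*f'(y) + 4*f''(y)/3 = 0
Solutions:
 f(y) = C1 + C2*erfi(sqrt(6)*y/4)


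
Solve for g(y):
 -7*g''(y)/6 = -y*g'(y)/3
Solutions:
 g(y) = C1 + C2*erfi(sqrt(7)*y/7)


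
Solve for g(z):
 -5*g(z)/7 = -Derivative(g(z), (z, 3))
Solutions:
 g(z) = C3*exp(5^(1/3)*7^(2/3)*z/7) + (C1*sin(sqrt(3)*5^(1/3)*7^(2/3)*z/14) + C2*cos(sqrt(3)*5^(1/3)*7^(2/3)*z/14))*exp(-5^(1/3)*7^(2/3)*z/14)


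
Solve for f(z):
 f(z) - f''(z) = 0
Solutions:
 f(z) = C1*exp(-z) + C2*exp(z)


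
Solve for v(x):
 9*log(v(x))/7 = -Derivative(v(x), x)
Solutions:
 li(v(x)) = C1 - 9*x/7


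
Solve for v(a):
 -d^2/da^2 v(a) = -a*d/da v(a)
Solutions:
 v(a) = C1 + C2*erfi(sqrt(2)*a/2)


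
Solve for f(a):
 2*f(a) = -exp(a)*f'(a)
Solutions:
 f(a) = C1*exp(2*exp(-a))


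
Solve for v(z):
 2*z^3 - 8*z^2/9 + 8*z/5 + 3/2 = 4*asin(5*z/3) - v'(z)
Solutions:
 v(z) = C1 - z^4/2 + 8*z^3/27 - 4*z^2/5 + 4*z*asin(5*z/3) - 3*z/2 + 4*sqrt(9 - 25*z^2)/5


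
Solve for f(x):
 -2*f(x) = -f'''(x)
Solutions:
 f(x) = C3*exp(2^(1/3)*x) + (C1*sin(2^(1/3)*sqrt(3)*x/2) + C2*cos(2^(1/3)*sqrt(3)*x/2))*exp(-2^(1/3)*x/2)


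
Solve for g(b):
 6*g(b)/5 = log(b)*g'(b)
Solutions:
 g(b) = C1*exp(6*li(b)/5)


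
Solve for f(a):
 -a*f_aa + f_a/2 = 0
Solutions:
 f(a) = C1 + C2*a^(3/2)


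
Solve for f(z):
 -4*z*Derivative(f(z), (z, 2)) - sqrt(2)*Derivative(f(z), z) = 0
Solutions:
 f(z) = C1 + C2*z^(1 - sqrt(2)/4)


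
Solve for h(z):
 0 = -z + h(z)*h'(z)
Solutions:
 h(z) = -sqrt(C1 + z^2)
 h(z) = sqrt(C1 + z^2)


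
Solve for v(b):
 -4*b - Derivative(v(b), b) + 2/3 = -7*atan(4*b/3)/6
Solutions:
 v(b) = C1 - 2*b^2 + 7*b*atan(4*b/3)/6 + 2*b/3 - 7*log(16*b^2 + 9)/16


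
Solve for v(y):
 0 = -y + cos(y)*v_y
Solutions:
 v(y) = C1 + Integral(y/cos(y), y)


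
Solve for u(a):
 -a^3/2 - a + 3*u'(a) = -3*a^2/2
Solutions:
 u(a) = C1 + a^4/24 - a^3/6 + a^2/6


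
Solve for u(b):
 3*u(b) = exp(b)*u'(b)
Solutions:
 u(b) = C1*exp(-3*exp(-b))


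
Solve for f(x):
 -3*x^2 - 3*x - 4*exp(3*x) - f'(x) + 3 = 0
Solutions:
 f(x) = C1 - x^3 - 3*x^2/2 + 3*x - 4*exp(3*x)/3


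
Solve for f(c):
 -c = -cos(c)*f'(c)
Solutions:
 f(c) = C1 + Integral(c/cos(c), c)


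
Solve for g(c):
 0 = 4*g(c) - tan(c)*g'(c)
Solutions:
 g(c) = C1*sin(c)^4


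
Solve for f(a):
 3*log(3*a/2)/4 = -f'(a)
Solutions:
 f(a) = C1 - 3*a*log(a)/4 - 3*a*log(3)/4 + 3*a*log(2)/4 + 3*a/4


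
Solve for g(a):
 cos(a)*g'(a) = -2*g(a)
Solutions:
 g(a) = C1*(sin(a) - 1)/(sin(a) + 1)


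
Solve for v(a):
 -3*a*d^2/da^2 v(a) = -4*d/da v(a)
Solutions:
 v(a) = C1 + C2*a^(7/3)


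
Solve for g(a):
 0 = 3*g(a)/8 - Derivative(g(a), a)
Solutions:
 g(a) = C1*exp(3*a/8)


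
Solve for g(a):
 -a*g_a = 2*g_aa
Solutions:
 g(a) = C1 + C2*erf(a/2)


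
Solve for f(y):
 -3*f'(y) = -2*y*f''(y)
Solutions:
 f(y) = C1 + C2*y^(5/2)


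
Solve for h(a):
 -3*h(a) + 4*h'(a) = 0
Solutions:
 h(a) = C1*exp(3*a/4)


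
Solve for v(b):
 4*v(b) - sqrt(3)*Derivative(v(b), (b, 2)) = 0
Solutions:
 v(b) = C1*exp(-2*3^(3/4)*b/3) + C2*exp(2*3^(3/4)*b/3)


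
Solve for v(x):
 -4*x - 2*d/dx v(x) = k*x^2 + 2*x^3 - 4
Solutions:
 v(x) = C1 - k*x^3/6 - x^4/4 - x^2 + 2*x


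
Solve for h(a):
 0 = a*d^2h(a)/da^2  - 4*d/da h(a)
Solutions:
 h(a) = C1 + C2*a^5


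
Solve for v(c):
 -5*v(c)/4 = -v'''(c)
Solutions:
 v(c) = C3*exp(10^(1/3)*c/2) + (C1*sin(10^(1/3)*sqrt(3)*c/4) + C2*cos(10^(1/3)*sqrt(3)*c/4))*exp(-10^(1/3)*c/4)


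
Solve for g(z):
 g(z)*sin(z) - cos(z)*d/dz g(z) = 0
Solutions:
 g(z) = C1/cos(z)


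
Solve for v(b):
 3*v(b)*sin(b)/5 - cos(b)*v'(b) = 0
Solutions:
 v(b) = C1/cos(b)^(3/5)


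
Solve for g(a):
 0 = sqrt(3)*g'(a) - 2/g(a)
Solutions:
 g(a) = -sqrt(C1 + 12*sqrt(3)*a)/3
 g(a) = sqrt(C1 + 12*sqrt(3)*a)/3


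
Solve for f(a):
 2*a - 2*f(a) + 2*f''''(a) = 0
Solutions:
 f(a) = C1*exp(-a) + C2*exp(a) + C3*sin(a) + C4*cos(a) + a


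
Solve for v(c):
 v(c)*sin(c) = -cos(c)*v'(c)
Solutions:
 v(c) = C1*cos(c)


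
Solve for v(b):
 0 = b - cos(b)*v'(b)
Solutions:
 v(b) = C1 + Integral(b/cos(b), b)


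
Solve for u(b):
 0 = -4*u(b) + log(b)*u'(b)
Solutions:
 u(b) = C1*exp(4*li(b))


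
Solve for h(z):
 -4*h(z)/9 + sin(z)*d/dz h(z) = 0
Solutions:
 h(z) = C1*(cos(z) - 1)^(2/9)/(cos(z) + 1)^(2/9)


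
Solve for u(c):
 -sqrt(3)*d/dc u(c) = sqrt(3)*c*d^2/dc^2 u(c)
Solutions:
 u(c) = C1 + C2*log(c)


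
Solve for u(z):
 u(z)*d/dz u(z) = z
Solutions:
 u(z) = -sqrt(C1 + z^2)
 u(z) = sqrt(C1 + z^2)


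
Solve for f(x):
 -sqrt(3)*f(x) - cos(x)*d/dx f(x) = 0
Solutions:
 f(x) = C1*(sin(x) - 1)^(sqrt(3)/2)/(sin(x) + 1)^(sqrt(3)/2)


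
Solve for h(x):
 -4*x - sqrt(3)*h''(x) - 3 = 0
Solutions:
 h(x) = C1 + C2*x - 2*sqrt(3)*x^3/9 - sqrt(3)*x^2/2


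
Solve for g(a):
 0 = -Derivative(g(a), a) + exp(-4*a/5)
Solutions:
 g(a) = C1 - 5*exp(-4*a/5)/4


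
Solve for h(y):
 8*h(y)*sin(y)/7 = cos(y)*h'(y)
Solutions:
 h(y) = C1/cos(y)^(8/7)


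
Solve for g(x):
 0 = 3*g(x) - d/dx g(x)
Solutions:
 g(x) = C1*exp(3*x)


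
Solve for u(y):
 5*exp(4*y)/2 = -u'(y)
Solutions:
 u(y) = C1 - 5*exp(4*y)/8


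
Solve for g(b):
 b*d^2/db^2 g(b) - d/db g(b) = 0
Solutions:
 g(b) = C1 + C2*b^2


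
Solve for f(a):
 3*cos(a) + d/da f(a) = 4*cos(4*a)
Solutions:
 f(a) = C1 - 3*sin(a) + sin(4*a)


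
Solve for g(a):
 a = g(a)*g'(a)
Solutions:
 g(a) = -sqrt(C1 + a^2)
 g(a) = sqrt(C1 + a^2)


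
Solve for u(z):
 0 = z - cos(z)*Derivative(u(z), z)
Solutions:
 u(z) = C1 + Integral(z/cos(z), z)


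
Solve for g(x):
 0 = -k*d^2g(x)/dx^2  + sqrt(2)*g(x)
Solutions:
 g(x) = C1*exp(-2^(1/4)*x*sqrt(1/k)) + C2*exp(2^(1/4)*x*sqrt(1/k))


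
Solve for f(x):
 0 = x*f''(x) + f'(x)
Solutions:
 f(x) = C1 + C2*log(x)


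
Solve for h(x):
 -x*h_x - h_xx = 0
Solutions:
 h(x) = C1 + C2*erf(sqrt(2)*x/2)


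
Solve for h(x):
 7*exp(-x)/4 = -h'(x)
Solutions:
 h(x) = C1 + 7*exp(-x)/4


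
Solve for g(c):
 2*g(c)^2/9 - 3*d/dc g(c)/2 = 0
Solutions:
 g(c) = -27/(C1 + 4*c)


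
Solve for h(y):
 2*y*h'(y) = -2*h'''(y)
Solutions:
 h(y) = C1 + Integral(C2*airyai(-y) + C3*airybi(-y), y)


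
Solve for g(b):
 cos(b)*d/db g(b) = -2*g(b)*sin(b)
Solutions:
 g(b) = C1*cos(b)^2


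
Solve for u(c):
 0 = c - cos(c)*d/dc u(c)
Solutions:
 u(c) = C1 + Integral(c/cos(c), c)


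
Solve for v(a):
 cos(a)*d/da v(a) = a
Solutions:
 v(a) = C1 + Integral(a/cos(a), a)


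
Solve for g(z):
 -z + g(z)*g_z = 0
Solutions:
 g(z) = -sqrt(C1 + z^2)
 g(z) = sqrt(C1 + z^2)
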